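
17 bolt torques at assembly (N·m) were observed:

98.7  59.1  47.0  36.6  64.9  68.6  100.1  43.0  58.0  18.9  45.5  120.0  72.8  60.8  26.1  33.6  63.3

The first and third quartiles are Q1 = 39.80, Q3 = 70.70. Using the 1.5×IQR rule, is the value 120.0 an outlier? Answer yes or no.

IQR = Q3 − Q1 = 70.70 − 39.80 = 30.90.
Lower fence = Q1 − 1.5·IQR = 39.80 − 46.35 = -6.55.
Upper fence = Q3 + 1.5·IQR = 70.70 + 46.35 = 117.05.
120.0 lies above the upper fence.

yes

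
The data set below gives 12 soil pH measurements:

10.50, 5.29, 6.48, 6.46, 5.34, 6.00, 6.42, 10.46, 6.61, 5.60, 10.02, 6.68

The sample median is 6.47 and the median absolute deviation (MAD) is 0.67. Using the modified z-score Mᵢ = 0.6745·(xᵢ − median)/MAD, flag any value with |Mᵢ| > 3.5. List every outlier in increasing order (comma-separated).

|Mᵢ| > 3.5 ⇔ |xᵢ − 6.47| > 3.5·0.67/0.6745 = 3.48.
So outliers lie outside [2.99, 9.95].
10.02: M = 3.57 → outlier.
10.46: M = 4.02 → outlier.
10.50: M = 4.06 → outlier.

10.02, 10.46, 10.50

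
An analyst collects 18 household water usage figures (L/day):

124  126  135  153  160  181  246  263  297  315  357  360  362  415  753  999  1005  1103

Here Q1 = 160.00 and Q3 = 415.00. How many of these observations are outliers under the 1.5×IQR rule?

3

IQR = 255.00; fences at 160.00 − 382.50 = -222.50 and 415.00 + 382.50 = 797.50.
Outside the cutoffs: 999, 1005, 1103.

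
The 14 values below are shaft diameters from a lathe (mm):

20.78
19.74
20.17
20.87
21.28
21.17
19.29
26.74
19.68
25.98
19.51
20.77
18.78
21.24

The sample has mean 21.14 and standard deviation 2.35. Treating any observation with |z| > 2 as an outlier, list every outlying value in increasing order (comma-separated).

25.98, 26.74

Cutoffs at x̄ ± 2s: 21.14 ± 2·2.35 = [16.44, 25.84].
25.98: z = 2.06, |z| > 2 → outlier.
26.74: z = 2.38, |z| > 2 → outlier.
Every other value lies within [16.44, 25.84].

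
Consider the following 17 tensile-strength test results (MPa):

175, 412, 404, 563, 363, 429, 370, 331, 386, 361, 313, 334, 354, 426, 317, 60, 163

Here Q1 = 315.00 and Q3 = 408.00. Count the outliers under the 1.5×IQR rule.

4

IQR = 93.00; fences at 315.00 − 139.50 = 175.50 and 408.00 + 139.50 = 547.50.
Outside the cutoffs: 60, 163, 175, 563.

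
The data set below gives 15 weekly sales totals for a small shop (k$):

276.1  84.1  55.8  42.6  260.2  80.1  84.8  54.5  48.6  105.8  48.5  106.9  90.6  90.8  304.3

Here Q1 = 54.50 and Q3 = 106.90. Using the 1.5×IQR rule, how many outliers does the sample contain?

IQR = 52.40; fences at 54.50 − 78.60 = -24.10 and 106.90 + 78.60 = 185.50.
Outside the cutoffs: 260.2, 276.1, 304.3.

3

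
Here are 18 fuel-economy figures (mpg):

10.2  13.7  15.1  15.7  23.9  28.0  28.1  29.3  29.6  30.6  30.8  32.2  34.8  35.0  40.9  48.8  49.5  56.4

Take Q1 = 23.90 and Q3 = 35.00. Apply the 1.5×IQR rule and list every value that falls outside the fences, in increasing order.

56.4

IQR = Q3 − Q1 = 35.00 − 23.90 = 11.10.
Lower fence = Q1 − 1.5·IQR = 23.90 − 16.65 = 7.25.
Upper fence = Q3 + 1.5·IQR = 35.00 + 16.65 = 51.65.
56.4 > 51.65 → outlier.
All remaining values lie within [7.25, 51.65].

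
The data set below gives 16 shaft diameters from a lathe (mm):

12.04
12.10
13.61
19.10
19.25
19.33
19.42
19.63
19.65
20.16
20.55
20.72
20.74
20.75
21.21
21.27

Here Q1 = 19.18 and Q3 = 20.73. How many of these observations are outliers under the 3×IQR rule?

3

IQR = 1.55; fences at 19.18 − 4.65 = 14.53 and 20.73 + 4.65 = 25.38.
Outside the cutoffs: 12.04, 12.10, 13.61.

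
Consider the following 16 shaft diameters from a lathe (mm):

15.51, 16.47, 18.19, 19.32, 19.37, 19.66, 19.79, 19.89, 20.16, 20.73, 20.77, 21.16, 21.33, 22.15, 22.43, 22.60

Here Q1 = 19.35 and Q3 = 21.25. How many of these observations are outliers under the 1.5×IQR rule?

2

IQR = 1.90; fences at 19.35 − 2.85 = 16.50 and 21.25 + 2.85 = 24.10.
Outside the cutoffs: 15.51, 16.47.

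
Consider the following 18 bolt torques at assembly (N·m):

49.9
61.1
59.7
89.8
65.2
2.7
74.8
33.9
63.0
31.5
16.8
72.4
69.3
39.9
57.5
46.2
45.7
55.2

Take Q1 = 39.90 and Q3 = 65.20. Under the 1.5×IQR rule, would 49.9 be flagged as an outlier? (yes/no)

IQR = Q3 − Q1 = 65.20 − 39.90 = 25.30.
Lower fence = Q1 − 1.5·IQR = 39.90 − 37.95 = 1.95.
Upper fence = Q3 + 1.5·IQR = 65.20 + 37.95 = 103.15.
49.9 lies within [1.95, 103.15].

no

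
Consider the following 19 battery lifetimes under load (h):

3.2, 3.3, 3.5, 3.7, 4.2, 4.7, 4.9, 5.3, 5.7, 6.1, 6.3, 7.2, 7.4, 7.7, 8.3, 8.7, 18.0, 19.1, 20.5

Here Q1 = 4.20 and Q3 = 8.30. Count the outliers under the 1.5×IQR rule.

IQR = 4.10; fences at 4.20 − 6.15 = -1.95 and 8.30 + 6.15 = 14.45.
Outside the cutoffs: 18.0, 19.1, 20.5.

3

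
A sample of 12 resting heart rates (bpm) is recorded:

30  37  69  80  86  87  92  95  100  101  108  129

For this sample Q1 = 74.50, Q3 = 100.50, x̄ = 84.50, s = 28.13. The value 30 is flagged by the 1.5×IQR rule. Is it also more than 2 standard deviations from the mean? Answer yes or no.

z = (30 − 84.50) / 28.13 = -1.94.
|z| = 1.94 ≤ 2.

no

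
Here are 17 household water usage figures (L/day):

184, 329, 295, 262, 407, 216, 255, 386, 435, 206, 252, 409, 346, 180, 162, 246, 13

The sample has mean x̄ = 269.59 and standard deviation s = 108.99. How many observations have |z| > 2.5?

Cutoffs: x̄ ± 2.5s = [-2.885, 542.065].
Every value lies within the cutoffs.

0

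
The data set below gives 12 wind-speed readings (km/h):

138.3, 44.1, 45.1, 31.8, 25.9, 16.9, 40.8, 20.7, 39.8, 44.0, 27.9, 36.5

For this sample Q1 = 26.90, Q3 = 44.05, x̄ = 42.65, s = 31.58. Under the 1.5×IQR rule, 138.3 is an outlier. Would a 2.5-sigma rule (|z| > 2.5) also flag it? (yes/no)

z = (138.3 − 42.65) / 31.58 = 3.03.
|z| = 3.03 > 2.5.

yes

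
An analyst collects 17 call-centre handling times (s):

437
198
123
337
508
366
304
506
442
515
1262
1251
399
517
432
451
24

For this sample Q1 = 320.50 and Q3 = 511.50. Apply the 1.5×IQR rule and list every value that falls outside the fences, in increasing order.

IQR = Q3 − Q1 = 511.50 − 320.50 = 191.00.
Lower fence = Q1 − 1.5·IQR = 320.50 − 286.50 = 34.00.
Upper fence = Q3 + 1.5·IQR = 511.50 + 286.50 = 798.00.
24 < 34.00 → outlier.
1251 > 798.00 → outlier.
1262 > 798.00 → outlier.
All remaining values lie within [34.00, 798.00].

24, 1251, 1262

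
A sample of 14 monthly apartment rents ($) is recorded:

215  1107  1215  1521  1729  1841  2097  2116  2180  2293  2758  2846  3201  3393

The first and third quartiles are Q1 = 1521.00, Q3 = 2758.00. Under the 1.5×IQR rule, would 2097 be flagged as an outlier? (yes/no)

IQR = Q3 − Q1 = 2758.00 − 1521.00 = 1237.00.
Lower fence = Q1 − 1.5·IQR = 1521.00 − 1855.50 = -334.50.
Upper fence = Q3 + 1.5·IQR = 2758.00 + 1855.50 = 4613.50.
2097 lies within [-334.50, 4613.50].

no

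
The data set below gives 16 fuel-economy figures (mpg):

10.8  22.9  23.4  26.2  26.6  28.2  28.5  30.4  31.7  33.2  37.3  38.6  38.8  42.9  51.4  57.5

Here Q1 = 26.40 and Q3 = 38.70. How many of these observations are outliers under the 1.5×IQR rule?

IQR = 12.30; fences at 26.40 − 18.45 = 7.95 and 38.70 + 18.45 = 57.15.
Outside the cutoffs: 57.5.

1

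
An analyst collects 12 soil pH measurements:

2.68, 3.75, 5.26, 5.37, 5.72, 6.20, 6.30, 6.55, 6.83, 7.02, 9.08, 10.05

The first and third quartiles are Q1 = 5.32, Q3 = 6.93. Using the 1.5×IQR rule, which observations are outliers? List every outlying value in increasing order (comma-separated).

IQR = Q3 − Q1 = 6.93 − 5.32 = 1.61.
Lower fence = Q1 − 1.5·IQR = 5.32 − 2.415 = 2.905.
Upper fence = Q3 + 1.5·IQR = 6.93 + 2.415 = 9.345.
2.68 < 2.905 → outlier.
10.05 > 9.345 → outlier.
All remaining values lie within [2.905, 9.345].

2.68, 10.05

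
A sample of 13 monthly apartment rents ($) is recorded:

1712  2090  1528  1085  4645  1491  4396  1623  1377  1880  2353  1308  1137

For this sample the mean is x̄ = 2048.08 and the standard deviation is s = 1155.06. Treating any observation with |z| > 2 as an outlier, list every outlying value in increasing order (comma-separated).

Cutoffs at x̄ ± 2s: 2048.08 ± 2·1155.06 = [-262.04, 4358.20].
4396: z = 2.03, |z| > 2 → outlier.
4645: z = 2.25, |z| > 2 → outlier.
Every other value lies within [-262.04, 4358.20].

4396, 4645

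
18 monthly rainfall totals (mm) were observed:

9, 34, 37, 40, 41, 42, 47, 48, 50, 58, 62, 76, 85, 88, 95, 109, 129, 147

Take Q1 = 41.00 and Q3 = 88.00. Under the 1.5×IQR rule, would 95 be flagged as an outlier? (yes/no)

no

IQR = Q3 − Q1 = 88.00 − 41.00 = 47.00.
Lower fence = Q1 − 1.5·IQR = 41.00 − 70.50 = -29.50.
Upper fence = Q3 + 1.5·IQR = 88.00 + 70.50 = 158.50.
95 lies within [-29.50, 158.50].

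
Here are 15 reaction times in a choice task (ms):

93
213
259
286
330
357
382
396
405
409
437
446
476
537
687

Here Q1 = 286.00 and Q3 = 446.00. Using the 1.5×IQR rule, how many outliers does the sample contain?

IQR = 160.00; fences at 286.00 − 240.00 = 46.00 and 446.00 + 240.00 = 686.00.
Outside the cutoffs: 687.

1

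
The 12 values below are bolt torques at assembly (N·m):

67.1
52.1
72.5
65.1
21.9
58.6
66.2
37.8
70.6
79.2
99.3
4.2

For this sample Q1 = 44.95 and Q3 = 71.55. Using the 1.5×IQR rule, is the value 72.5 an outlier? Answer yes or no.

no

IQR = Q3 − Q1 = 71.55 − 44.95 = 26.60.
Lower fence = Q1 − 1.5·IQR = 44.95 − 39.90 = 5.05.
Upper fence = Q3 + 1.5·IQR = 71.55 + 39.90 = 111.45.
72.5 lies within [5.05, 111.45].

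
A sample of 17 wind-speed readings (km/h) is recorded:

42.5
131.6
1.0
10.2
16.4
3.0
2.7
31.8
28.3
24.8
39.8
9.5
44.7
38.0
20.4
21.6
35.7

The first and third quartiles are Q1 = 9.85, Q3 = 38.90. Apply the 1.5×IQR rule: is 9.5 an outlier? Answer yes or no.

no

IQR = Q3 − Q1 = 38.90 − 9.85 = 29.05.
Lower fence = Q1 − 1.5·IQR = 9.85 − 43.575 = -33.725.
Upper fence = Q3 + 1.5·IQR = 38.90 + 43.575 = 82.475.
9.5 lies within [-33.725, 82.475].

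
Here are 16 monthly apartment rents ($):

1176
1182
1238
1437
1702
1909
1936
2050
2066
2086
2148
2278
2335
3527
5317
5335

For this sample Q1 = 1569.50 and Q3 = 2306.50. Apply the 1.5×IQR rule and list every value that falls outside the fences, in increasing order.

3527, 5317, 5335

IQR = Q3 − Q1 = 2306.50 − 1569.50 = 737.00.
Lower fence = Q1 − 1.5·IQR = 1569.50 − 1105.50 = 464.00.
Upper fence = Q3 + 1.5·IQR = 2306.50 + 1105.50 = 3412.00.
3527 > 3412.00 → outlier.
5317 > 3412.00 → outlier.
5335 > 3412.00 → outlier.
All remaining values lie within [464.00, 3412.00].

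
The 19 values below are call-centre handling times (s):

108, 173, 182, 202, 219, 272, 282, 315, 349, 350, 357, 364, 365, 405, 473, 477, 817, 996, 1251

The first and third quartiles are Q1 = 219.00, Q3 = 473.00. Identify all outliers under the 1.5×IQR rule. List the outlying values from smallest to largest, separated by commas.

996, 1251

IQR = Q3 − Q1 = 473.00 − 219.00 = 254.00.
Lower fence = Q1 − 1.5·IQR = 219.00 − 381.00 = -162.00.
Upper fence = Q3 + 1.5·IQR = 473.00 + 381.00 = 854.00.
996 > 854.00 → outlier.
1251 > 854.00 → outlier.
All remaining values lie within [-162.00, 854.00].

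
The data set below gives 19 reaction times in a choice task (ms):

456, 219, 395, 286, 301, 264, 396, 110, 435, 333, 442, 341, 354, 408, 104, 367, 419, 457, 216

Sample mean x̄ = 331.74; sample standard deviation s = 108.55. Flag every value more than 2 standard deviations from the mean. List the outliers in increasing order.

Cutoffs at x̄ ± 2s: 331.74 ± 2·108.55 = [114.64, 548.84].
104: z = -2.10, |z| > 2 → outlier.
110: z = -2.04, |z| > 2 → outlier.
Every other value lies within [114.64, 548.84].

104, 110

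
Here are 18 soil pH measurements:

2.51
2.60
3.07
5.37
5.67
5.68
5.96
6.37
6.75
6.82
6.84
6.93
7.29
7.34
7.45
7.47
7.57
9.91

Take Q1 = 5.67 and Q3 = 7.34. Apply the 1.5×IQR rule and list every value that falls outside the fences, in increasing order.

IQR = Q3 − Q1 = 7.34 − 5.67 = 1.67.
Lower fence = Q1 − 1.5·IQR = 5.67 − 2.505 = 3.165.
Upper fence = Q3 + 1.5·IQR = 7.34 + 2.505 = 9.845.
2.51 < 3.165 → outlier.
2.60 < 3.165 → outlier.
3.07 < 3.165 → outlier.
9.91 > 9.845 → outlier.
All remaining values lie within [3.165, 9.845].

2.51, 2.60, 3.07, 9.91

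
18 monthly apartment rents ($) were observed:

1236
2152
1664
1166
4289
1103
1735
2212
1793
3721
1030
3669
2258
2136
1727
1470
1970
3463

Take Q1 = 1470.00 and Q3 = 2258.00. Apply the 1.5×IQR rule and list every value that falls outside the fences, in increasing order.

IQR = Q3 − Q1 = 2258.00 − 1470.00 = 788.00.
Lower fence = Q1 − 1.5·IQR = 1470.00 − 1182.00 = 288.00.
Upper fence = Q3 + 1.5·IQR = 2258.00 + 1182.00 = 3440.00.
3463 > 3440.00 → outlier.
3669 > 3440.00 → outlier.
3721 > 3440.00 → outlier.
4289 > 3440.00 → outlier.
All remaining values lie within [288.00, 3440.00].

3463, 3669, 3721, 4289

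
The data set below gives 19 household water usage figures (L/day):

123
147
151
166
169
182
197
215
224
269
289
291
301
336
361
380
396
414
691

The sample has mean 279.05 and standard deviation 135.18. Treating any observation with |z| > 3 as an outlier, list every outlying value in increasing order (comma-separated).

Cutoffs at x̄ ± 3s: 279.05 ± 3·135.18 = [-126.49, 684.59].
691: z = 3.05, |z| > 3 → outlier.
Every other value lies within [-126.49, 684.59].

691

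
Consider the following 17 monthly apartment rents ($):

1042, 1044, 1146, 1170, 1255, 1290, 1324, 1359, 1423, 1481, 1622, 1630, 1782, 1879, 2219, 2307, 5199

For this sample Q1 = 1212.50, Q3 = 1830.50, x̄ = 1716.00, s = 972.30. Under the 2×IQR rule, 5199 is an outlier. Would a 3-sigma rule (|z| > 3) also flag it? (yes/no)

yes

z = (5199 − 1716.00) / 972.30 = 3.58.
|z| = 3.58 > 3.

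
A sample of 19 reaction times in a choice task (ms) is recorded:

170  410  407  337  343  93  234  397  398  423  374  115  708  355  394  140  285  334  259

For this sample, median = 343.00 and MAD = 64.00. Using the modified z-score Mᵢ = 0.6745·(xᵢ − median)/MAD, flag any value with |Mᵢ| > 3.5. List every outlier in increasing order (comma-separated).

708

|Mᵢ| > 3.5 ⇔ |xᵢ − 343.00| > 3.5·64.00/0.6745 = 332.10.
So outliers lie outside [10.90, 675.10].
708: M = 3.85 → outlier.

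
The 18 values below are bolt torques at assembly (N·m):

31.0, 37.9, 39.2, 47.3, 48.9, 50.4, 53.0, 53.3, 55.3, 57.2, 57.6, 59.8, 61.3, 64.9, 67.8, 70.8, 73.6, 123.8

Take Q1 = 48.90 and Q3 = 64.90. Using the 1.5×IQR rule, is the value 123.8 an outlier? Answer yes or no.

IQR = Q3 − Q1 = 64.90 − 48.90 = 16.00.
Lower fence = Q1 − 1.5·IQR = 48.90 − 24.00 = 24.90.
Upper fence = Q3 + 1.5·IQR = 64.90 + 24.00 = 88.90.
123.8 lies above the upper fence.

yes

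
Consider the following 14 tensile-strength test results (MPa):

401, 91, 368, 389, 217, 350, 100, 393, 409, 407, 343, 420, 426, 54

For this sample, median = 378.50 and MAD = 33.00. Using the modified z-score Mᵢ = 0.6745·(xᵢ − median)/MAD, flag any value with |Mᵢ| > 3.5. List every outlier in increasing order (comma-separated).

54, 91, 100

|Mᵢ| > 3.5 ⇔ |xᵢ − 378.50| > 3.5·33.00/0.6745 = 171.24.
So outliers lie outside [207.26, 549.74].
54: M = -6.63 → outlier.
91: M = -5.88 → outlier.
100: M = -5.69 → outlier.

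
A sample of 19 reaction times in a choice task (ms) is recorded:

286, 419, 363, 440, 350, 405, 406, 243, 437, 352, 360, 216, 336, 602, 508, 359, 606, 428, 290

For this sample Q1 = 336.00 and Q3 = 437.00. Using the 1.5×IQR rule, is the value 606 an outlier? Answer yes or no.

yes

IQR = Q3 − Q1 = 437.00 − 336.00 = 101.00.
Lower fence = Q1 − 1.5·IQR = 336.00 − 151.50 = 184.50.
Upper fence = Q3 + 1.5·IQR = 437.00 + 151.50 = 588.50.
606 lies above the upper fence.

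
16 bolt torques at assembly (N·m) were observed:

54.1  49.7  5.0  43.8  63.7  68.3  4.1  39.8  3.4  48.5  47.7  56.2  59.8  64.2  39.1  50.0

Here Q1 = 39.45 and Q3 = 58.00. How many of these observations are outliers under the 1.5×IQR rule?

3

IQR = 18.55; fences at 39.45 − 27.825 = 11.625 and 58.00 + 27.825 = 85.825.
Outside the cutoffs: 3.4, 4.1, 5.0.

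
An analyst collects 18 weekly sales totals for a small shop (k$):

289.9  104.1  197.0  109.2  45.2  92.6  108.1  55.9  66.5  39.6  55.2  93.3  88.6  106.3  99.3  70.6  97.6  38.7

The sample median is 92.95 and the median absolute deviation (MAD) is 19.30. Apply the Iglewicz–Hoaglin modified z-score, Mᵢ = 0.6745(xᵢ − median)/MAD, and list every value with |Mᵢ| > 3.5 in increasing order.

197.0, 289.9

|Mᵢ| > 3.5 ⇔ |xᵢ − 92.95| > 3.5·19.30/0.6745 = 100.15.
So outliers lie outside [-7.20, 193.10].
197.0: M = 3.64 → outlier.
289.9: M = 6.88 → outlier.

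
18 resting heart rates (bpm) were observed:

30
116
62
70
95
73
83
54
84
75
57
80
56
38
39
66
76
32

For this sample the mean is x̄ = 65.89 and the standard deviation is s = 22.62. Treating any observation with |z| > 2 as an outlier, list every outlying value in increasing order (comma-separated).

Cutoffs at x̄ ± 2s: 65.89 ± 2·22.62 = [20.65, 111.13].
116: z = 2.22, |z| > 2 → outlier.
Every other value lies within [20.65, 111.13].

116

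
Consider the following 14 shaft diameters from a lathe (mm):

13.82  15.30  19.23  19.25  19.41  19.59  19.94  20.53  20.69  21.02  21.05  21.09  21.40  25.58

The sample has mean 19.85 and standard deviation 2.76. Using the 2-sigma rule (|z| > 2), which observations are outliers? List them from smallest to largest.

Cutoffs at x̄ ± 2s: 19.85 ± 2·2.76 = [14.33, 25.37].
13.82: z = -2.18, |z| > 2 → outlier.
25.58: z = 2.08, |z| > 2 → outlier.
Every other value lies within [14.33, 25.37].

13.82, 25.58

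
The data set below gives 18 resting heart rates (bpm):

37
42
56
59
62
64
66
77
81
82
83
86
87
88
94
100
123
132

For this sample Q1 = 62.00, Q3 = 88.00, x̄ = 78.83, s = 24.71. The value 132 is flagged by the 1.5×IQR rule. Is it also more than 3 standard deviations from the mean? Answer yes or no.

no

z = (132 − 78.83) / 24.71 = 2.15.
|z| = 2.15 ≤ 3.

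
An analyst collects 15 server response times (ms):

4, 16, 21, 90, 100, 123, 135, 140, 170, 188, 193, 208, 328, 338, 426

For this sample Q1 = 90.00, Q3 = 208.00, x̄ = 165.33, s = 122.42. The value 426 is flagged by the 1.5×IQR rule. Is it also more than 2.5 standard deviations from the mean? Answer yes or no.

no

z = (426 − 165.33) / 122.42 = 2.13.
|z| = 2.13 ≤ 2.5.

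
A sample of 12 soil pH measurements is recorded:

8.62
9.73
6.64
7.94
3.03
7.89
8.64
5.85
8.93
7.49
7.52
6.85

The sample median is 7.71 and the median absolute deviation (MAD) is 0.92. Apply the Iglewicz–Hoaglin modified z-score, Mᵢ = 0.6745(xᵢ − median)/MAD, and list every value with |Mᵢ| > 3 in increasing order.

|Mᵢ| > 3 ⇔ |xᵢ − 7.71| > 3·0.92/0.6745 = 4.09.
So outliers lie outside [3.62, 11.80].
3.03: M = -3.43 → outlier.

3.03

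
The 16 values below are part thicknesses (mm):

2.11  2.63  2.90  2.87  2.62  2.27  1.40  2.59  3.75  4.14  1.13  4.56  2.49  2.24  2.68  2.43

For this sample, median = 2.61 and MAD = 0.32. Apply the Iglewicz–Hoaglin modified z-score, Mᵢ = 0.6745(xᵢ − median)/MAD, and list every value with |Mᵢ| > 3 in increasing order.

1.13, 4.14, 4.56

|Mᵢ| > 3 ⇔ |xᵢ − 2.61| > 3·0.32/0.6745 = 1.42.
So outliers lie outside [1.19, 4.03].
1.13: M = -3.12 → outlier.
4.14: M = 3.22 → outlier.
4.56: M = 4.11 → outlier.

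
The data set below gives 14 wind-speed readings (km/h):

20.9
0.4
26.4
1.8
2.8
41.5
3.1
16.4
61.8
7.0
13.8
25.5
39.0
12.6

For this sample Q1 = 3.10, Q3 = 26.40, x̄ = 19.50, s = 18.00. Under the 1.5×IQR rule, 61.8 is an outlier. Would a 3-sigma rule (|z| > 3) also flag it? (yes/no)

no

z = (61.8 − 19.50) / 18.00 = 2.35.
|z| = 2.35 ≤ 3.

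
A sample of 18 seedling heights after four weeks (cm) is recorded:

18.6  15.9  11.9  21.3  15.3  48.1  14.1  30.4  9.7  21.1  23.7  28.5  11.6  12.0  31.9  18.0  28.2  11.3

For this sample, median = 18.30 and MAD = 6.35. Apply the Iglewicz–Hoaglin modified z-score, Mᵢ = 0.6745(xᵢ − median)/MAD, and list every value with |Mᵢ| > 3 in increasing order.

48.1

|Mᵢ| > 3 ⇔ |xᵢ − 18.30| > 3·6.35/0.6745 = 28.24.
So outliers lie outside [-9.94, 46.54].
48.1: M = 3.17 → outlier.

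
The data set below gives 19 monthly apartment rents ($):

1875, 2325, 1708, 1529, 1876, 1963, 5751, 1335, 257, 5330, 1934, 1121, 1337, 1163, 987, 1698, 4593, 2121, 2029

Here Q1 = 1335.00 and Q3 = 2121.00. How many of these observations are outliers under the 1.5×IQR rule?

IQR = 786.00; fences at 1335.00 − 1179.00 = 156.00 and 2121.00 + 1179.00 = 3300.00.
Outside the cutoffs: 4593, 5330, 5751.

3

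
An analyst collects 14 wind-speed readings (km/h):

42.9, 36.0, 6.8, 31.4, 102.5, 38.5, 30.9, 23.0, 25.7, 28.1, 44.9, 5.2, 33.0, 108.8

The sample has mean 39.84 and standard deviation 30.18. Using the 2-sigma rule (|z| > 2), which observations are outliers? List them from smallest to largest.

Cutoffs at x̄ ± 2s: 39.84 ± 2·30.18 = [-20.52, 100.20].
102.5: z = 2.08, |z| > 2 → outlier.
108.8: z = 2.28, |z| > 2 → outlier.
Every other value lies within [-20.52, 100.20].

102.5, 108.8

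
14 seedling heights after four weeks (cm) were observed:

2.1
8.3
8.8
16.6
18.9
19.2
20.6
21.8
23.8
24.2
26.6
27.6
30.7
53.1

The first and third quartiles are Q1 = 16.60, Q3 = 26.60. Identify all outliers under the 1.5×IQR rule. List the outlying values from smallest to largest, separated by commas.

53.1

IQR = Q3 − Q1 = 26.60 − 16.60 = 10.00.
Lower fence = Q1 − 1.5·IQR = 16.60 − 15.00 = 1.60.
Upper fence = Q3 + 1.5·IQR = 26.60 + 15.00 = 41.60.
53.1 > 41.60 → outlier.
All remaining values lie within [1.60, 41.60].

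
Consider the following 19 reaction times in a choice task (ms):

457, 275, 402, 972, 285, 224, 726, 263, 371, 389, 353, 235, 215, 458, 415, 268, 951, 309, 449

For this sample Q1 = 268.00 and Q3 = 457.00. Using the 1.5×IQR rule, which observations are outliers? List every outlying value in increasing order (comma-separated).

951, 972

IQR = Q3 − Q1 = 457.00 − 268.00 = 189.00.
Lower fence = Q1 − 1.5·IQR = 268.00 − 283.50 = -15.50.
Upper fence = Q3 + 1.5·IQR = 457.00 + 283.50 = 740.50.
951 > 740.50 → outlier.
972 > 740.50 → outlier.
All remaining values lie within [-15.50, 740.50].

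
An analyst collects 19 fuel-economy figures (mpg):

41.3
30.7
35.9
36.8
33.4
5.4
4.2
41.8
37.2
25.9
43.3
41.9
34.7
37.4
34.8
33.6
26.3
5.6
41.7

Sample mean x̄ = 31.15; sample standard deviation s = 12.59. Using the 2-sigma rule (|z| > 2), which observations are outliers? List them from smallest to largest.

4.2, 5.4, 5.6

Cutoffs at x̄ ± 2s: 31.15 ± 2·12.59 = [5.97, 56.33].
4.2: z = -2.14, |z| > 2 → outlier.
5.4: z = -2.05, |z| > 2 → outlier.
5.6: z = -2.03, |z| > 2 → outlier.
Every other value lies within [5.97, 56.33].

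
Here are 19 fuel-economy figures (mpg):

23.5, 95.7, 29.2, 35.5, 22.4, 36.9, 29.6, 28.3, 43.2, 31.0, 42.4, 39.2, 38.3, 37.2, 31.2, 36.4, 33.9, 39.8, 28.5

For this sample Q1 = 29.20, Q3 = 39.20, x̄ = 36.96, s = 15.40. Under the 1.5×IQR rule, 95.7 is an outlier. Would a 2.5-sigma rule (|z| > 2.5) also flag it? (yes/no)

yes

z = (95.7 − 36.96) / 15.40 = 3.81.
|z| = 3.81 > 2.5.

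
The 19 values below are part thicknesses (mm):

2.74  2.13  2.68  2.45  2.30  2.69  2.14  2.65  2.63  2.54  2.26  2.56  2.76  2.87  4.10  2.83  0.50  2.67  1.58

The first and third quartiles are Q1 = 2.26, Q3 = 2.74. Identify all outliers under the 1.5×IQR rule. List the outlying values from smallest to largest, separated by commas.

0.50, 4.10

IQR = Q3 − Q1 = 2.74 − 2.26 = 0.48.
Lower fence = Q1 − 1.5·IQR = 2.26 − 0.72 = 1.54.
Upper fence = Q3 + 1.5·IQR = 2.74 + 0.72 = 3.46.
0.50 < 1.54 → outlier.
4.10 > 3.46 → outlier.
All remaining values lie within [1.54, 3.46].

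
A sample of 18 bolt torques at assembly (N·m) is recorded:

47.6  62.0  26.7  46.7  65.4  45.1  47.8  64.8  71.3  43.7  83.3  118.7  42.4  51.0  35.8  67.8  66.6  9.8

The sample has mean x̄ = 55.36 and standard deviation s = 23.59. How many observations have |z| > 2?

Cutoffs: x̄ ± 2s = [8.18, 102.54].
Outside the cutoffs: 118.7.

1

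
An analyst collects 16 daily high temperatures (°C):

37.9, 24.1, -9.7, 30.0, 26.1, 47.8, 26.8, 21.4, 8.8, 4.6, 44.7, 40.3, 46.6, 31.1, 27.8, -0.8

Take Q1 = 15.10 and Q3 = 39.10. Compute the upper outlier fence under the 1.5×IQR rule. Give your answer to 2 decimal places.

IQR = Q3 − Q1 = 39.10 − 15.10 = 24.00.
Lower fence = Q1 − 1.5·IQR = 15.10 − 36.00 = -20.90.
Upper fence = Q3 + 1.5·IQR = 39.10 + 36.00 = 75.10.

75.10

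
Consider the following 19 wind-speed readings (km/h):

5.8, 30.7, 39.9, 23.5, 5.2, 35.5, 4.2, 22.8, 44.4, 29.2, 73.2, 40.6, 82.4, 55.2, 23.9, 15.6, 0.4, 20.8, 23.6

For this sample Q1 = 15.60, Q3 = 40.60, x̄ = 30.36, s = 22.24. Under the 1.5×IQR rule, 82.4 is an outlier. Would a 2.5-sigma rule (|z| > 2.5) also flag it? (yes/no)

no

z = (82.4 − 30.36) / 22.24 = 2.34.
|z| = 2.34 ≤ 2.5.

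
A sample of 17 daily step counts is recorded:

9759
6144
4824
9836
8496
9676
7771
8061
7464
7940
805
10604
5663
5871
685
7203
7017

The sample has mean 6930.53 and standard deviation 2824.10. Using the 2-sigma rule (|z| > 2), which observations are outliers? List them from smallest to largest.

Cutoffs at x̄ ± 2s: 6930.53 ± 2·2824.10 = [1282.33, 12578.73].
685: z = -2.21, |z| > 2 → outlier.
805: z = -2.17, |z| > 2 → outlier.
Every other value lies within [1282.33, 12578.73].

685, 805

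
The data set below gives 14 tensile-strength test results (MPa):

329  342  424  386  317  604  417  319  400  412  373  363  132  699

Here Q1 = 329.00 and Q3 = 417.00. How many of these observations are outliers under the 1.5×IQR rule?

IQR = 88.00; fences at 329.00 − 132.00 = 197.00 and 417.00 + 132.00 = 549.00.
Outside the cutoffs: 132, 604, 699.

3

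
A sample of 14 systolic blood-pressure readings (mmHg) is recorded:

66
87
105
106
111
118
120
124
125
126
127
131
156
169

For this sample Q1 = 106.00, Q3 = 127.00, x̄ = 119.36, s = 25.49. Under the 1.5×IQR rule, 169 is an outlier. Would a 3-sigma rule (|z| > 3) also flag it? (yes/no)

no

z = (169 − 119.36) / 25.49 = 1.95.
|z| = 1.95 ≤ 3.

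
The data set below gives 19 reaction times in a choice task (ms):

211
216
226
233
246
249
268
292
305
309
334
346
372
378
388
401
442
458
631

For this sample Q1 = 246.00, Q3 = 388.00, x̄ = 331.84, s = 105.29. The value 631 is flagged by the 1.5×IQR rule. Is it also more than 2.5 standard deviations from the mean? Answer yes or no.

yes

z = (631 − 331.84) / 105.29 = 2.84.
|z| = 2.84 > 2.5.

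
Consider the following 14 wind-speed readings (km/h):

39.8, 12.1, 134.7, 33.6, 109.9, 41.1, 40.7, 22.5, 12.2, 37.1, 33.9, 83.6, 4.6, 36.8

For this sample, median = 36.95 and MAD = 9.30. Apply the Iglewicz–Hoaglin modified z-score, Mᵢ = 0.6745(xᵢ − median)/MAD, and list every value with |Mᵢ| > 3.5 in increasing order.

|Mᵢ| > 3.5 ⇔ |xᵢ − 36.95| > 3.5·9.30/0.6745 = 48.26.
So outliers lie outside [-11.31, 85.21].
109.9: M = 5.29 → outlier.
134.7: M = 7.09 → outlier.

109.9, 134.7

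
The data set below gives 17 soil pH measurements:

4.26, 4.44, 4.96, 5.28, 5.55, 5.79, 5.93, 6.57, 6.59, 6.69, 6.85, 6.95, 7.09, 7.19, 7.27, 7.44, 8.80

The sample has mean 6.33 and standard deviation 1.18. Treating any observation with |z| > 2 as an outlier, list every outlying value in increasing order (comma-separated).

8.80

Cutoffs at x̄ ± 2s: 6.33 ± 2·1.18 = [3.97, 8.69].
8.80: z = 2.09, |z| > 2 → outlier.
Every other value lies within [3.97, 8.69].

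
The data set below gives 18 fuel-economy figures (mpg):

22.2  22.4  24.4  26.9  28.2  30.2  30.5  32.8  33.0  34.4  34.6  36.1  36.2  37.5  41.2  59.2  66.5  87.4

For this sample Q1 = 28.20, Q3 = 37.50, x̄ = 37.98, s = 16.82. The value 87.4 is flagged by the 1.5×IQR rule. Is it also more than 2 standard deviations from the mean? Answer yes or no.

yes

z = (87.4 − 37.98) / 16.82 = 2.94.
|z| = 2.94 > 2.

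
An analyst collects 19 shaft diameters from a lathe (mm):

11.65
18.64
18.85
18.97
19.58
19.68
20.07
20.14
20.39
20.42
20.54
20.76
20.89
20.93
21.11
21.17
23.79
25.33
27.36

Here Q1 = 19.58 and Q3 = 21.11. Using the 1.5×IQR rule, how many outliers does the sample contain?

4

IQR = 1.53; fences at 19.58 − 2.295 = 17.285 and 21.11 + 2.295 = 23.405.
Outside the cutoffs: 11.65, 23.79, 25.33, 27.36.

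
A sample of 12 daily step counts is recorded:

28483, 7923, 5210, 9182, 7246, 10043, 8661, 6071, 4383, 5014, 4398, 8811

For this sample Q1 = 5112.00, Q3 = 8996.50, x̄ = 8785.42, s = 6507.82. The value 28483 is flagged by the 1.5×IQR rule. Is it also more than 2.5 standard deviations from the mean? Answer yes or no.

z = (28483 − 8785.42) / 6507.82 = 3.03.
|z| = 3.03 > 2.5.

yes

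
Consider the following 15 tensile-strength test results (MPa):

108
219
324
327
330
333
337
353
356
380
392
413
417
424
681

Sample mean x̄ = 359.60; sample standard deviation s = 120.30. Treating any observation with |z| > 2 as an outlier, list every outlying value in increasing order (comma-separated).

Cutoffs at x̄ ± 2s: 359.60 ± 2·120.30 = [119.00, 600.20].
108: z = -2.09, |z| > 2 → outlier.
681: z = 2.67, |z| > 2 → outlier.
Every other value lies within [119.00, 600.20].

108, 681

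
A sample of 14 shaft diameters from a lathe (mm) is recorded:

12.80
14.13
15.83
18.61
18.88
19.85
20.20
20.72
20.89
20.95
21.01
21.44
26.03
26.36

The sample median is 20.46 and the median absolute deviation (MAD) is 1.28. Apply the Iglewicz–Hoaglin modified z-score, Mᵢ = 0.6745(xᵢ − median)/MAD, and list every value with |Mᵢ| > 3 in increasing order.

12.80, 14.13, 26.36

|Mᵢ| > 3 ⇔ |xᵢ − 20.46| > 3·1.28/0.6745 = 5.69.
So outliers lie outside [14.77, 26.15].
12.80: M = -4.04 → outlier.
14.13: M = -3.34 → outlier.
26.36: M = 3.11 → outlier.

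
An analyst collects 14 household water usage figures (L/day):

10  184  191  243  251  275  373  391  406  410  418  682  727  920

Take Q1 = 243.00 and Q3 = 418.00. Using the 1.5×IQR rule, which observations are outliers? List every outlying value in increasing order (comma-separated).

IQR = Q3 − Q1 = 418.00 − 243.00 = 175.00.
Lower fence = Q1 − 1.5·IQR = 243.00 − 262.50 = -19.50.
Upper fence = Q3 + 1.5·IQR = 418.00 + 262.50 = 680.50.
682 > 680.50 → outlier.
727 > 680.50 → outlier.
920 > 680.50 → outlier.
All remaining values lie within [-19.50, 680.50].

682, 727, 920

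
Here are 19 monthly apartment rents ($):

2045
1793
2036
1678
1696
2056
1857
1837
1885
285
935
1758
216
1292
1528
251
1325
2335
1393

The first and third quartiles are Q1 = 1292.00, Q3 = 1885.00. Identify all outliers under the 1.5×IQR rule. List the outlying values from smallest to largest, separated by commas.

IQR = Q3 − Q1 = 1885.00 − 1292.00 = 593.00.
Lower fence = Q1 − 1.5·IQR = 1292.00 − 889.50 = 402.50.
Upper fence = Q3 + 1.5·IQR = 1885.00 + 889.50 = 2774.50.
216 < 402.50 → outlier.
251 < 402.50 → outlier.
285 < 402.50 → outlier.
All remaining values lie within [402.50, 2774.50].

216, 251, 285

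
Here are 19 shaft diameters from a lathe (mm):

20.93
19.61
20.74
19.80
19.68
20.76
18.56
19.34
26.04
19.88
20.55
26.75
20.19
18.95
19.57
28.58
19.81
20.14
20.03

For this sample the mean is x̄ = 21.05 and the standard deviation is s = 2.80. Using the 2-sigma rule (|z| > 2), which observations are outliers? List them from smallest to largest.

Cutoffs at x̄ ± 2s: 21.05 ± 2·2.80 = [15.45, 26.65].
26.75: z = 2.04, |z| > 2 → outlier.
28.58: z = 2.69, |z| > 2 → outlier.
Every other value lies within [15.45, 26.65].

26.75, 28.58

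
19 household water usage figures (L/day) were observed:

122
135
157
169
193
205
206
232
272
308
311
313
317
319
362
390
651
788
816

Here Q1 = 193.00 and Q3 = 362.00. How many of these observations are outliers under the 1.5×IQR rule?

3

IQR = 169.00; fences at 193.00 − 253.50 = -60.50 and 362.00 + 253.50 = 615.50.
Outside the cutoffs: 651, 788, 816.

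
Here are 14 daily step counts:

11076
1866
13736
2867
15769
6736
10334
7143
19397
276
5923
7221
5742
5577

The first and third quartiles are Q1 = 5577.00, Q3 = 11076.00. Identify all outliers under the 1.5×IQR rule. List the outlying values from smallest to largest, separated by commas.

19397

IQR = Q3 − Q1 = 11076.00 − 5577.00 = 5499.00.
Lower fence = Q1 − 1.5·IQR = 5577.00 − 8248.50 = -2671.50.
Upper fence = Q3 + 1.5·IQR = 11076.00 + 8248.50 = 19324.50.
19397 > 19324.50 → outlier.
All remaining values lie within [-2671.50, 19324.50].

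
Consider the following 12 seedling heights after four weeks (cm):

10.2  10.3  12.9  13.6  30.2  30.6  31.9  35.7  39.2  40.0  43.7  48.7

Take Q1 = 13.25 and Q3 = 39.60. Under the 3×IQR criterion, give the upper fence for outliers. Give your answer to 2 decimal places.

118.65

IQR = Q3 − Q1 = 39.60 − 13.25 = 26.35.
Lower fence = Q1 − 3·IQR = 13.25 − 79.05 = -65.80.
Upper fence = Q3 + 3·IQR = 39.60 + 79.05 = 118.65.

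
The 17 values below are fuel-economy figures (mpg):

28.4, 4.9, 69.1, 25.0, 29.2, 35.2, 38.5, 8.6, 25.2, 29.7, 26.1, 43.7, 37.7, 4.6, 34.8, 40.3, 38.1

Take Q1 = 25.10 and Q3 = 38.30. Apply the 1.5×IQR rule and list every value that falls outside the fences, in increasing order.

4.6, 4.9, 69.1

IQR = Q3 − Q1 = 38.30 − 25.10 = 13.20.
Lower fence = Q1 − 1.5·IQR = 25.10 − 19.80 = 5.30.
Upper fence = Q3 + 1.5·IQR = 38.30 + 19.80 = 58.10.
4.6 < 5.30 → outlier.
4.9 < 5.30 → outlier.
69.1 > 58.10 → outlier.
All remaining values lie within [5.30, 58.10].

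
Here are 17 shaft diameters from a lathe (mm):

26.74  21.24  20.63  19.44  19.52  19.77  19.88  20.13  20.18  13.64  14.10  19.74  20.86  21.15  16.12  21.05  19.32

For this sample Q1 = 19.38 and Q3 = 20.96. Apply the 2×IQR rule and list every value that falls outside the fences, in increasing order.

13.64, 14.10, 16.12, 26.74

IQR = Q3 − Q1 = 20.96 − 19.38 = 1.58.
Lower fence = Q1 − 2·IQR = 19.38 − 3.16 = 16.22.
Upper fence = Q3 + 2·IQR = 20.96 + 3.16 = 24.12.
13.64 < 16.22 → outlier.
14.10 < 16.22 → outlier.
16.12 < 16.22 → outlier.
26.74 > 24.12 → outlier.
All remaining values lie within [16.22, 24.12].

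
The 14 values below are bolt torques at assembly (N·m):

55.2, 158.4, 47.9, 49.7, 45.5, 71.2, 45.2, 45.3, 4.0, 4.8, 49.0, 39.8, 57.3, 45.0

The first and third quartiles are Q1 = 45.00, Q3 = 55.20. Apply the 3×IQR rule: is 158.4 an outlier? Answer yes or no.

yes

IQR = Q3 − Q1 = 55.20 − 45.00 = 10.20.
Lower fence = Q1 − 3·IQR = 45.00 − 30.60 = 14.40.
Upper fence = Q3 + 3·IQR = 55.20 + 30.60 = 85.80.
158.4 lies above the upper fence.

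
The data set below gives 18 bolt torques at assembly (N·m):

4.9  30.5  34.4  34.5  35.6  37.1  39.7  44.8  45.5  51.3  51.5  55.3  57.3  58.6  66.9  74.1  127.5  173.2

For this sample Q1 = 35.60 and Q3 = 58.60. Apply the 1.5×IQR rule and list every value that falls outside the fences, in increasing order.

127.5, 173.2

IQR = Q3 − Q1 = 58.60 − 35.60 = 23.00.
Lower fence = Q1 − 1.5·IQR = 35.60 − 34.50 = 1.10.
Upper fence = Q3 + 1.5·IQR = 58.60 + 34.50 = 93.10.
127.5 > 93.10 → outlier.
173.2 > 93.10 → outlier.
All remaining values lie within [1.10, 93.10].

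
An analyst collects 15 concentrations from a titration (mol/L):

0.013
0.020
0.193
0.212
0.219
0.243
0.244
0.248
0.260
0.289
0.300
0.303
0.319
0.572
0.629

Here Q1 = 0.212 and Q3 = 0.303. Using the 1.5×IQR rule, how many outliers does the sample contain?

IQR = 0.091; fences at 0.212 − 0.1365 = 0.0755 and 0.303 + 0.1365 = 0.4395.
Outside the cutoffs: 0.013, 0.020, 0.572, 0.629.

4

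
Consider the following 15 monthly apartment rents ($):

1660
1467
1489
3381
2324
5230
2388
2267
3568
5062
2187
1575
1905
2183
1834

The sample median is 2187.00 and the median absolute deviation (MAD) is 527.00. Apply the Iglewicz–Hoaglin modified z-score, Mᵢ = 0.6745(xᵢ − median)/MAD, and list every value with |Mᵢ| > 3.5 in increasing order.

|Mᵢ| > 3.5 ⇔ |xᵢ − 2187.00| > 3.5·527.00/0.6745 = 2734.62.
So outliers lie outside [-547.62, 4921.62].
5062: M = 3.68 → outlier.
5230: M = 3.89 → outlier.

5062, 5230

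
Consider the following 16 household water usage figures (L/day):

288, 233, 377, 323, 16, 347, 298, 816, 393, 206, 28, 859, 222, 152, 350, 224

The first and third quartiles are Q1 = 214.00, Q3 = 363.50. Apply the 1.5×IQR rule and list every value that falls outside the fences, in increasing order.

IQR = Q3 − Q1 = 363.50 − 214.00 = 149.50.
Lower fence = Q1 − 1.5·IQR = 214.00 − 224.25 = -10.25.
Upper fence = Q3 + 1.5·IQR = 363.50 + 224.25 = 587.75.
816 > 587.75 → outlier.
859 > 587.75 → outlier.
All remaining values lie within [-10.25, 587.75].

816, 859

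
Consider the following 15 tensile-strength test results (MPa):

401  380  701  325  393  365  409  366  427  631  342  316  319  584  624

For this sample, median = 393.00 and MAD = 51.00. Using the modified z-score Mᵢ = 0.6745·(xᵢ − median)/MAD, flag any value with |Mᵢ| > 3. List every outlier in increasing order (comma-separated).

624, 631, 701

|Mᵢ| > 3 ⇔ |xᵢ − 393.00| > 3·51.00/0.6745 = 226.83.
So outliers lie outside [166.17, 619.83].
624: M = 3.06 → outlier.
631: M = 3.15 → outlier.
701: M = 4.07 → outlier.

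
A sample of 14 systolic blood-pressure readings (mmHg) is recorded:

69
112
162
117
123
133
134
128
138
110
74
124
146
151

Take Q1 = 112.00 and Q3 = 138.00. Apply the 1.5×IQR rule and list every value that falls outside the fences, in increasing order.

IQR = Q3 − Q1 = 138.00 − 112.00 = 26.00.
Lower fence = Q1 − 1.5·IQR = 112.00 − 39.00 = 73.00.
Upper fence = Q3 + 1.5·IQR = 138.00 + 39.00 = 177.00.
69 < 73.00 → outlier.
All remaining values lie within [73.00, 177.00].

69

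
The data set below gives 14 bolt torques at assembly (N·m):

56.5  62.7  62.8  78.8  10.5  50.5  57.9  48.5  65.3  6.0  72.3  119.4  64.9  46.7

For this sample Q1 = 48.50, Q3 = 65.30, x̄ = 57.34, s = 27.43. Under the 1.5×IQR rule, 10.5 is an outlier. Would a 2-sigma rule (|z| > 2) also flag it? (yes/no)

no

z = (10.5 − 57.34) / 27.43 = -1.71.
|z| = 1.71 ≤ 2.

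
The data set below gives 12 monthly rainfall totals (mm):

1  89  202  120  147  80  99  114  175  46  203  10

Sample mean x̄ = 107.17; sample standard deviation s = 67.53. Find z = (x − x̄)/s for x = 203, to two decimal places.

1.42

z = (203 − 107.17) / 67.53 = 1.42.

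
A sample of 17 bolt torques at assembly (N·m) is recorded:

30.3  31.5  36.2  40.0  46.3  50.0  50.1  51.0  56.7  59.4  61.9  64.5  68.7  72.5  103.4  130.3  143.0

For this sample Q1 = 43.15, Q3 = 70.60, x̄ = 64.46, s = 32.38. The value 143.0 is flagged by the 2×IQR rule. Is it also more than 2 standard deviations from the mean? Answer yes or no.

yes

z = (143.0 − 64.46) / 32.38 = 2.43.
|z| = 2.43 > 2.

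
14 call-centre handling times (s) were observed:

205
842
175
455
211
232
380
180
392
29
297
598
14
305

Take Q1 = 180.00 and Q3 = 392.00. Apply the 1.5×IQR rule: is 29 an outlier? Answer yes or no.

no

IQR = Q3 − Q1 = 392.00 − 180.00 = 212.00.
Lower fence = Q1 − 1.5·IQR = 180.00 − 318.00 = -138.00.
Upper fence = Q3 + 1.5·IQR = 392.00 + 318.00 = 710.00.
29 lies within [-138.00, 710.00].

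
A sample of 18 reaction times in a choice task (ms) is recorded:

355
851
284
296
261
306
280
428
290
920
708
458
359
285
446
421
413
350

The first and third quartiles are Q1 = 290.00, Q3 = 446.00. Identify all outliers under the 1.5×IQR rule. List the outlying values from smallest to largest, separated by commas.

708, 851, 920

IQR = Q3 − Q1 = 446.00 − 290.00 = 156.00.
Lower fence = Q1 − 1.5·IQR = 290.00 − 234.00 = 56.00.
Upper fence = Q3 + 1.5·IQR = 446.00 + 234.00 = 680.00.
708 > 680.00 → outlier.
851 > 680.00 → outlier.
920 > 680.00 → outlier.
All remaining values lie within [56.00, 680.00].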